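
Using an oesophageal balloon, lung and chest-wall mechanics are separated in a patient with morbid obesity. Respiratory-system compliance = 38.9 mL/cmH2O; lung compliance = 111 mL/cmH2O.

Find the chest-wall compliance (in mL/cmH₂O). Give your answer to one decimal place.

1/Ccw = 1/Crs − 1/CL.
1/Ccw = 1/38.9 − 1/111 = 0.0167.
Ccw = 59.88 mL/cmH2O.

59.9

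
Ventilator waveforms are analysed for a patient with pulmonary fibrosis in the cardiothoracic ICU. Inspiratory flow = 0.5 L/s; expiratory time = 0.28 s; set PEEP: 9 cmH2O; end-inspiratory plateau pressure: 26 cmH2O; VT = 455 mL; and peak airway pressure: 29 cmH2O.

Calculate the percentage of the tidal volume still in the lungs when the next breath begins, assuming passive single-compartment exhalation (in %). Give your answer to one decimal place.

R = (PIP − Pplat)/V̇ = (29 − 26) / 0.5 = 3.0/0.5 = 6.0 cmH2O·s/L.
C = Vt/(Pplat − PEEP) = 455.0 / (26 − 9) = 455.0/17.0 = 26.765 mL/cmH2O.
τ = R × C = 6.0 × 0.02677 L/cmH2O = 0.1606 s.
Fraction remaining at end-expiration = e^(−Te/τ) = e^(−0.28/0.1606) = 0.1749 → 17.49%.

17.5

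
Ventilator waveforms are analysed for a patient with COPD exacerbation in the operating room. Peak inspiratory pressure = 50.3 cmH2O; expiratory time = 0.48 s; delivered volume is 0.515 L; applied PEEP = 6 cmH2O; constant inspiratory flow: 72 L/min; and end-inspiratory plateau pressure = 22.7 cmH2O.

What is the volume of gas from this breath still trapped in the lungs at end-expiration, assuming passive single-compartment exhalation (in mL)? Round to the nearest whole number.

Flow: 72 L/min ÷ 60 = 1.2 L/s.
R = (PIP − Pplat)/V̇ = (50.3 − 22.7) / 1.2 = 27.6/1.2 = 23.0 cmH2O·s/L.
C = Vt/(Pplat − PEEP) = 515.0 / (22.7 − 6) = 515.0/16.7 = 30.838 mL/cmH2O.
τ = R × C = 23.0 × 0.03084 L/cmH2O = 0.7093 s.
Fraction remaining = e^(−Te/τ) = e^(−0.48/0.7093) = 0.5083.
Trapped volume = 515.0 × 0.5083 = 261.77 mL.

262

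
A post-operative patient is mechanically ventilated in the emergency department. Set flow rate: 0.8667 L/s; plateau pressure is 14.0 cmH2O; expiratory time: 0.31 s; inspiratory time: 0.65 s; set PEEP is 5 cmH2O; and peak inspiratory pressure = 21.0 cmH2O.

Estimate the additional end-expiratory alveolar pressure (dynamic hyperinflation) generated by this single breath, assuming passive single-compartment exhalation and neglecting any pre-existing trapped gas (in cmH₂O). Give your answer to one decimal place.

Vt = flow × Ti = 0.8667 L/s × 0.65 s × 1000 mL/L = 563.36 mL.
R = (PIP − Pplat)/V̇ = (21.0 − 14.0) / 0.8667 = 7.0/0.8667 = 8.077 cmH2O·s/L.
C = Vt/(Pplat − PEEP) = 563.36 / (14.0 − 5) = 563.36/9.0 = 62.596 mL/cmH2O.
τ = R × C = 8.077 × 0.0626 L/cmH2O = 0.5056 s.
Fraction remaining = e^(−Te/τ) = e^(−0.31/0.5056) = 0.5417; trapped volume = 563.36 × 0.5417 = 305.17 mL.
Additional alveolar pressure from trapping ≈ V_trapped / C = 305.17 / 62.596 = 4.875 cmH2O.

4.9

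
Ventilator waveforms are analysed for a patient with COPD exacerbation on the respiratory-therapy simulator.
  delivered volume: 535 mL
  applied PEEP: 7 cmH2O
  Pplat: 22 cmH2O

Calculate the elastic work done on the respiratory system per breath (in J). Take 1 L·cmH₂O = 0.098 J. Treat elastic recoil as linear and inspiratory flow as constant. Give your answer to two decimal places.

0.39

Elastic work ≈ ½ × (Pplat − PEEP) × Vt = 0.5 × (22 − 7) × 0.535 L = 0.5 × 15.0 × 0.535 = 4.013 L·cmH2O.
× 0.098 J/(L·cmH2O) → 0.3933 J.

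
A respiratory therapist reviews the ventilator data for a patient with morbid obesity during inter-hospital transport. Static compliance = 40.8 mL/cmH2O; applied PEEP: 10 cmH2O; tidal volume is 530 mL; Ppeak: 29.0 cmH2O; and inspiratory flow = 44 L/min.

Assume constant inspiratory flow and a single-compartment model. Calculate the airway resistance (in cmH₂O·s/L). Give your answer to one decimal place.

8.2

Flow: 44 L/min ÷ 60 = 0.7333 L/s.
Equation of motion (constant flow): PIP = Vt/C + R·V̇ + PEEP.
R·V̇ = PIP − Vt/C − PEEP = 29.0 − 530/40.8 − 10 = 29.0 − 12.99 − 10 = 6.01 cmH2O.
R = 6.01 / 0.7333 = 8.196 cmH2O·s/L.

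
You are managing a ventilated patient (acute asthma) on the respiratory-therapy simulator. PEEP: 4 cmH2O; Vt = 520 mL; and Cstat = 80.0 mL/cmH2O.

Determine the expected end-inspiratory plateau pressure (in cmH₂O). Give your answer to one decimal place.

10.5

Pplat = PEEP + Vt / Cstat = 4 + 520 / 80.0 = 4 + 6.5 = 10.5 cmH2O.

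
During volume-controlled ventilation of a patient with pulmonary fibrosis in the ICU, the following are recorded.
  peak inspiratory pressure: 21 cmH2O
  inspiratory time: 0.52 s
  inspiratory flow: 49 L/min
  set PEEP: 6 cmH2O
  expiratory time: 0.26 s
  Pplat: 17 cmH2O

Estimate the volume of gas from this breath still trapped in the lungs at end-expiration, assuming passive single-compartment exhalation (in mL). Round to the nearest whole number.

107

Flow: 49 L/min ÷ 60 = 0.8167 L/s.
Vt = flow × Ti = 0.8167 L/s × 0.52 s × 1000 mL/L = 424.68 mL.
R = (PIP − Pplat)/V̇ = (21 − 17) / 0.8167 = 4.0/0.8167 = 4.898 cmH2O·s/L.
C = Vt/(Pplat − PEEP) = 424.68 / (17 − 6) = 424.68/11.0 = 38.607 mL/cmH2O.
τ = R × C = 4.898 × 0.03861 L/cmH2O = 0.1891 s.
Fraction remaining = e^(−Te/τ) = e^(−0.26/0.1891) = 0.2529.
Trapped volume = 424.68 × 0.2529 = 107.4 mL.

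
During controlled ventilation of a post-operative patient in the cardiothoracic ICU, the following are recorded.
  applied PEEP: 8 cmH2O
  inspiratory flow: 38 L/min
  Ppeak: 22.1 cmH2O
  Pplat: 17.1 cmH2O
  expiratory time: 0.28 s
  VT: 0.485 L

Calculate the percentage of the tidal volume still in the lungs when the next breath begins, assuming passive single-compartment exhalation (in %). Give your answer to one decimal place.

Flow: 38 L/min ÷ 60 = 0.6333 L/s.
R = (PIP − Pplat)/V̇ = (22.1 − 17.1) / 0.6333 = 5.0/0.6333 = 7.895 cmH2O·s/L.
C = Vt/(Pplat − PEEP) = 485.0 / (17.1 − 8) = 485.0/9.1 = 53.297 mL/cmH2O.
τ = R × C = 7.895 × 0.0533 L/cmH2O = 0.4208 s.
Fraction remaining at end-expiration = e^(−Te/τ) = e^(−0.28/0.4208) = 0.5141 → 51.41%.

51.4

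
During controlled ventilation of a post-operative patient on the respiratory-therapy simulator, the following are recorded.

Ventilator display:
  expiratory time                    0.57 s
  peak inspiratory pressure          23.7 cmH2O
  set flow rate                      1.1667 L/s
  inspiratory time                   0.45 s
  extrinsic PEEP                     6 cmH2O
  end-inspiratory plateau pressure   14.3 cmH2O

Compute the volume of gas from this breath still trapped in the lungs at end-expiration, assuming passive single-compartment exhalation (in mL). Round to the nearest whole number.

Vt = flow × Ti = 1.1667 L/s × 0.45 s × 1000 mL/L = 525.02 mL.
R = (PIP − Pplat)/V̇ = (23.7 − 14.3) / 1.1667 = 9.4/1.1667 = 8.057 cmH2O·s/L.
C = Vt/(Pplat − PEEP) = 525.02 / (14.3 − 6) = 525.02/8.3 = 63.255 mL/cmH2O.
τ = R × C = 8.057 × 0.06326 L/cmH2O = 0.5097 s.
Fraction remaining = e^(−Te/τ) = e^(−0.57/0.5097) = 0.3268.
Trapped volume = 525.02 × 0.3268 = 171.58 mL.

172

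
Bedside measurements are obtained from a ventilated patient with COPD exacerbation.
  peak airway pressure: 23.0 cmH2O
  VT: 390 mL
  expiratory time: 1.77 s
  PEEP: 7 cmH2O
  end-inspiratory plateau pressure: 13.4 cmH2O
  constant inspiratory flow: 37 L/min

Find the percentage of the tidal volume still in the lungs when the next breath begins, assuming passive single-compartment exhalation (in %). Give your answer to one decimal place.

15.5

Flow: 37 L/min ÷ 60 = 0.6167 L/s.
R = (PIP − Pplat)/V̇ = (23.0 − 13.4) / 0.6167 = 9.6/0.6167 = 15.567 cmH2O·s/L.
C = Vt/(Pplat − PEEP) = 390.0 / (13.4 − 7) = 390.0/6.4 = 60.938 mL/cmH2O.
τ = R × C = 15.567 × 0.06094 L/cmH2O = 0.9487 s.
Fraction remaining at end-expiration = e^(−Te/τ) = e^(−1.77/0.9487) = 0.1548 → 15.48%.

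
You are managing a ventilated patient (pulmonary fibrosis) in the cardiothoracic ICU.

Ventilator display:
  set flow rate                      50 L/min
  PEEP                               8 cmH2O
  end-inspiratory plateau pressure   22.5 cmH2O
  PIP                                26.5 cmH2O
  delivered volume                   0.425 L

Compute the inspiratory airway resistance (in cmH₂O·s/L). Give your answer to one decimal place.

4.8

Flow: 50 L/min ÷ 60 = 0.8333 L/s.
Raw = (PIP − Pplat) / flow = (26.5 − 22.5) / 0.8333 = 4.0 / 0.8333 = 4.8 cmH2O·s/L.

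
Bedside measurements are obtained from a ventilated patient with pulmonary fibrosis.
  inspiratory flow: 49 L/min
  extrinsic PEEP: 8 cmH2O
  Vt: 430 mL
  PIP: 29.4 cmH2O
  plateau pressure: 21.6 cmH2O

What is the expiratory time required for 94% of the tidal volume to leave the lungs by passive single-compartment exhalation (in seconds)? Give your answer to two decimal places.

Flow: 49 L/min ÷ 60 = 0.8167 L/s.
R = (PIP − Pplat)/V̇ = (29.4 − 21.6) / 0.8167 = 7.8/0.8167 = 9.551 cmH2O·s/L.
C = Vt/(Pplat − PEEP) = 430.0 / (21.6 − 8) = 430.0/13.6 = 31.618 mL/cmH2O.
τ = R × C = 9.551 × 0.03162 L/cmH2O = 0.302 s.
t = −τ·ln(1 − 0.94) = −0.302·ln(0.06) = 0.8497 s.

0.85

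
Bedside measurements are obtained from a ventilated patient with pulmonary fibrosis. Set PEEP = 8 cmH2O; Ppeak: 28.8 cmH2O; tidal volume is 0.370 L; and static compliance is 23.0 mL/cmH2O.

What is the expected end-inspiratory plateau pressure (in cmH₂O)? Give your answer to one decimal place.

Pplat = PEEP + Vt / Cstat = 8 + 370 / 23.0 = 8 + 16.087 = 24.087 cmH2O.

24.1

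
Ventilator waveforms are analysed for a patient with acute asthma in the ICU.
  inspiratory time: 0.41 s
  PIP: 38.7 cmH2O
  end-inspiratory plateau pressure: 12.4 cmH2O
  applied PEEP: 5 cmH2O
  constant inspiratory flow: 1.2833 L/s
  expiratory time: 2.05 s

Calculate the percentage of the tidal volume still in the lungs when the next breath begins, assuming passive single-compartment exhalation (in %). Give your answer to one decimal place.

Vt = flow × Ti = 1.2833 L/s × 0.41 s × 1000 mL/L = 526.15 mL.
R = (PIP − Pplat)/V̇ = (38.7 − 12.4) / 1.2833 = 26.3/1.2833 = 20.494 cmH2O·s/L.
C = Vt/(Pplat − PEEP) = 526.15 / (12.4 − 5) = 526.15/7.4 = 71.101 mL/cmH2O.
τ = R × C = 20.494 × 0.0711 L/cmH2O = 1.457 s.
Fraction remaining at end-expiration = e^(−Te/τ) = e^(−2.05/1.457) = 0.2449 → 24.49%.

24.5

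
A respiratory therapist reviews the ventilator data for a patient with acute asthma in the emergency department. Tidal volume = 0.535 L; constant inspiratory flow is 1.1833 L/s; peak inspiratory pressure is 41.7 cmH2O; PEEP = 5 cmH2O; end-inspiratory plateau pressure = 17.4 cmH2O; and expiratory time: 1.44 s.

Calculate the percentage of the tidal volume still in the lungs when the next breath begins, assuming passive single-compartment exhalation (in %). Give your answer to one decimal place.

R = (PIP − Pplat)/V̇ = (41.7 − 17.4) / 1.1833 = 24.3/1.1833 = 20.536 cmH2O·s/L.
C = Vt/(Pplat − PEEP) = 535.0 / (17.4 − 5) = 535.0/12.4 = 43.145 mL/cmH2O.
τ = R × C = 20.536 × 0.04315 L/cmH2O = 0.8861 s.
Fraction remaining at end-expiration = e^(−Te/τ) = e^(−1.44/0.8861) = 0.1969 → 19.69%.

19.7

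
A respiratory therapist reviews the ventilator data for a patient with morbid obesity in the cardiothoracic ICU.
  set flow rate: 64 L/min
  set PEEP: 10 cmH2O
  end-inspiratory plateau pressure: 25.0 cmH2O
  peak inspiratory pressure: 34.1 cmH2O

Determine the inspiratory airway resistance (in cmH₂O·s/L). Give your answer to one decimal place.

8.5

Flow: 64 L/min ÷ 60 = 1.0667 L/s.
Raw = (PIP − Pplat) / flow = (34.1 − 25.0) / 1.0667 = 9.1 / 1.0667 = 8.531 cmH2O·s/L.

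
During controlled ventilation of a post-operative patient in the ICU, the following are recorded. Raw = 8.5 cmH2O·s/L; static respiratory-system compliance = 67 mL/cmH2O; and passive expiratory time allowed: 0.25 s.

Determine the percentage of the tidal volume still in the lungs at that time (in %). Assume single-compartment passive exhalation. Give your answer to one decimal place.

64.5

τ = R × C = 8.5 × 67 mL/cmH2O = 8.5 × 0.067 L/cmH2O = 0.5695 s.
Passive exhalation: V(t)/V₀ = e^(−t/τ) = e^(−0.25/0.5695) = 0.6447.
Fraction remaining = 0.6447 → 64.47%.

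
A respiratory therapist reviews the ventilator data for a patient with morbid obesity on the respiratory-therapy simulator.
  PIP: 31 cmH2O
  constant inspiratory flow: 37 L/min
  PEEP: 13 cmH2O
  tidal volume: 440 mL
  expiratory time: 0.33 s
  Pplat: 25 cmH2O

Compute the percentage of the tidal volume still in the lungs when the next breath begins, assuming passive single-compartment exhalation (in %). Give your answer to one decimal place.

Flow: 37 L/min ÷ 60 = 0.6167 L/s.
R = (PIP − Pplat)/V̇ = (31 − 25) / 0.6167 = 6.0/0.6167 = 9.729 cmH2O·s/L.
C = Vt/(Pplat − PEEP) = 440.0 / (25 − 13) = 440.0/12.0 = 36.667 mL/cmH2O.
τ = R × C = 9.729 × 0.03667 L/cmH2O = 0.3568 s.
Fraction remaining at end-expiration = e^(−Te/τ) = e^(−0.33/0.3568) = 0.3966 → 39.66%.

39.7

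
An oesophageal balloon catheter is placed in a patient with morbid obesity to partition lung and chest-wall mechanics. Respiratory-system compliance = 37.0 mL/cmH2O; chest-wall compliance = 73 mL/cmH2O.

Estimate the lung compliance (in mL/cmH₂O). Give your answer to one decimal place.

1/CL = 1/Crs − 1/Ccw.
1/CL = 1/37.0 − 1/73 = 0.01333.
CL = 75.019 mL/cmH2O.

75.0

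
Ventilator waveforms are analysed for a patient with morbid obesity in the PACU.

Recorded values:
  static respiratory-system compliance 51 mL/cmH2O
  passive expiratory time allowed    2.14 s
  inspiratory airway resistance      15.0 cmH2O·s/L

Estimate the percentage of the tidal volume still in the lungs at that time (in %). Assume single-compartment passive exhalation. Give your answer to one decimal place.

τ = R × C = 15.0 × 51 mL/cmH2O = 15.0 × 0.051 L/cmH2O = 0.765 s.
Passive exhalation: V(t)/V₀ = e^(−t/τ) = e^(−2.14/0.765) = 0.06097.
Fraction remaining = 0.06097 → 6.097%.

6.1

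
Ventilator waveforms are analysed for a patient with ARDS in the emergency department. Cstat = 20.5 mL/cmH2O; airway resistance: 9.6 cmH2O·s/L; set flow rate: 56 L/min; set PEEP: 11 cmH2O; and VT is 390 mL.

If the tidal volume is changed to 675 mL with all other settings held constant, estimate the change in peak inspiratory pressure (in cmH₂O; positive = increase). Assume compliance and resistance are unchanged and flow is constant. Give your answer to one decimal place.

PIP = Vt/C + R·V̇ + PEEP (constant-flow equation of motion).
Only the elastic term changes: ΔPIP = ΔVt / C = (675 − 390) / 20.5 = 13.902 cmH2O.

13.9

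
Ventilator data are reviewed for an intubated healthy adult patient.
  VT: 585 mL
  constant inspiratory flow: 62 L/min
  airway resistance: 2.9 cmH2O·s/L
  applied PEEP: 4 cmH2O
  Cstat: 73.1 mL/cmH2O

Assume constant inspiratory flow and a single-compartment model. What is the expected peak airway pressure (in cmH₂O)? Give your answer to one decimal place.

15.0

Flow: 62 L/min ÷ 60 = 1.0333 L/s.
Equation of motion (constant flow): PIP = Vt/C + R·V̇ + PEEP.
PIP = 585/73.1 + 2.9×1.0333 + 4 = 8.003 + 2.997 + 4 = 15.0 cmH2O.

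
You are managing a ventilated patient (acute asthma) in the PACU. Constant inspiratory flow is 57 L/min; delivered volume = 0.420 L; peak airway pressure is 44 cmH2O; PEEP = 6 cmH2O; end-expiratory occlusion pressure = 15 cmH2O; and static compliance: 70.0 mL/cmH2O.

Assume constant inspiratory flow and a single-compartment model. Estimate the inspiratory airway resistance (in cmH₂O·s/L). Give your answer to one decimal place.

24.2

Flow: 57 L/min ÷ 60 = 0.95 L/s.
Total PEEP = 15 cmH2O (set 6 + intrinsic 9); this is the baseline alveolar pressure.
Equation of motion (constant flow): PIP = Vt/C + R·V̇ + PEEP.
R·V̇ = PIP − Vt/C − PEEP = 44 − 420/70.0 − 15 = 44 − 6.0 − 15 = 23.0 cmH2O.
R = 23.0 / 0.95 = 24.211 cmH2O·s/L.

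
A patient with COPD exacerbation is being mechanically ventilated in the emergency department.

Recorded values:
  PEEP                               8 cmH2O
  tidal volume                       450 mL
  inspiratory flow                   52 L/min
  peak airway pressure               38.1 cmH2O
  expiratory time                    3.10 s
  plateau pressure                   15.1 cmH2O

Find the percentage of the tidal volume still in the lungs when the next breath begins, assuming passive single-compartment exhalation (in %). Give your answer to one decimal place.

Flow: 52 L/min ÷ 60 = 0.8667 L/s.
R = (PIP − Pplat)/V̇ = (38.1 − 15.1) / 0.8667 = 23.0/0.8667 = 26.537 cmH2O·s/L.
C = Vt/(Pplat − PEEP) = 450.0 / (15.1 − 8) = 450.0/7.1 = 63.38 mL/cmH2O.
τ = R × C = 26.537 × 0.06338 L/cmH2O = 1.682 s.
Fraction remaining at end-expiration = e^(−Te/τ) = e^(−3.10/1.682) = 0.1583 → 15.83%.

15.8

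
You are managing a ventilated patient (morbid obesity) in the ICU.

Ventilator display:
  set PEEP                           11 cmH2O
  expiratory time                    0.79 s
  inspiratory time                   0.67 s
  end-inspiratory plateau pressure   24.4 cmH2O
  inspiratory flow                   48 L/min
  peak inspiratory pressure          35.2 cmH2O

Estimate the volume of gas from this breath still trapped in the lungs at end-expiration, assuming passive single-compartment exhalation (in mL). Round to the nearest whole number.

124

Flow: 48 L/min ÷ 60 = 0.8 L/s.
Vt = flow × Ti = 0.8 L/s × 0.67 s × 1000 mL/L = 536.0 mL.
R = (PIP − Pplat)/V̇ = (35.2 − 24.4) / 0.8 = 10.8/0.8 = 13.5 cmH2O·s/L.
C = Vt/(Pplat − PEEP) = 536.0 / (24.4 − 11) = 536.0/13.4 = 40.0 mL/cmH2O.
τ = R × C = 13.5 × 0.04 L/cmH2O = 0.54 s.
Fraction remaining = e^(−Te/τ) = e^(−0.79/0.54) = 0.2315.
Trapped volume = 536.0 × 0.2315 = 124.08 mL.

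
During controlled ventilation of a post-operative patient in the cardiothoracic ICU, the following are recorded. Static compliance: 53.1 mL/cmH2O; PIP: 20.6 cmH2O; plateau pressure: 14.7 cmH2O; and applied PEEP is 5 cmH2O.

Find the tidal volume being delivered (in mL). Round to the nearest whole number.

Vt = Cstat × (Pplat − PEEP) = 53.1 × (14.7 − 5) = 53.1 × 9.7 = 515.07 mL.

515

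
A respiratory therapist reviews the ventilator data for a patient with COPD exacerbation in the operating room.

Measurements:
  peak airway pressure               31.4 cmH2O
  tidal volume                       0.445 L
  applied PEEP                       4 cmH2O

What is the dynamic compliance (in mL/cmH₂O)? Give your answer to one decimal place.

16.2

Dynamic compliance = Vt / (PIP − PEEP) = 445 / (31.4 − 4) = 445 / 27.4 = 16.241 mL/cmH2O.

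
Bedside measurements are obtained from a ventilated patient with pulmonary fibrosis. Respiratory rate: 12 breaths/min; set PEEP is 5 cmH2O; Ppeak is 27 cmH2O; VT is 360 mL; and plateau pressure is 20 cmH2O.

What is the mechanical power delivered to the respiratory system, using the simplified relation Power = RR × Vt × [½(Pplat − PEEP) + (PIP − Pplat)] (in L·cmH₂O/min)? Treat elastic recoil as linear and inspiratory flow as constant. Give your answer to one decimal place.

62.6

Per-breath work = Vt × [½(Pplat−PEEP) + (PIP−Pplat)] = 0.360 × [0.5×15.0 + 7.0] = 0.360 × 14.5 = 5.22 L·cmH2O.
Power = 12 × 5.22 = 62.64 L·cmH2O/min.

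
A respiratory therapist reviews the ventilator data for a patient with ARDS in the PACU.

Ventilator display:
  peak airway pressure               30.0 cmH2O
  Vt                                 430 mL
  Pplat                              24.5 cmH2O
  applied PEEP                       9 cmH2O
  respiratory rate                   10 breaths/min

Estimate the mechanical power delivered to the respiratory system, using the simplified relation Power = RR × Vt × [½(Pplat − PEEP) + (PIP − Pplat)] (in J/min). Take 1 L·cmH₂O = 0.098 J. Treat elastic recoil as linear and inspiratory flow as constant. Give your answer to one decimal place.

Per-breath work = Vt × [½(Pplat−PEEP) + (PIP−Pplat)] = 0.430 × [0.5×15.5 + 5.5] = 0.430 × 13.25 = 5.698 L·cmH2O.
Power = 10 × 5.698 = 56.98 L·cmH2O/min.
× 0.098 J/(L·cmH2O) → 5.584 J/min.

5.6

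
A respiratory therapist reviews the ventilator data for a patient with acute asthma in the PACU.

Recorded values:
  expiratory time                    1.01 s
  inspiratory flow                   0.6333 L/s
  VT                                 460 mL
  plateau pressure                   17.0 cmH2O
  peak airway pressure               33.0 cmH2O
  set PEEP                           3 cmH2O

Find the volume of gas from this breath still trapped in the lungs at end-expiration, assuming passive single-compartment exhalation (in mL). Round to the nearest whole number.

R = (PIP − Pplat)/V̇ = (33.0 − 17.0) / 0.6333 = 16.0/0.6333 = 25.264 cmH2O·s/L.
C = Vt/(Pplat − PEEP) = 460.0 / (17.0 − 3) = 460.0/14.0 = 32.857 mL/cmH2O.
τ = R × C = 25.264 × 0.03286 L/cmH2O = 0.8302 s.
Fraction remaining = e^(−Te/τ) = e^(−1.01/0.8302) = 0.2962.
Trapped volume = 460.0 × 0.2962 = 136.25 mL.

136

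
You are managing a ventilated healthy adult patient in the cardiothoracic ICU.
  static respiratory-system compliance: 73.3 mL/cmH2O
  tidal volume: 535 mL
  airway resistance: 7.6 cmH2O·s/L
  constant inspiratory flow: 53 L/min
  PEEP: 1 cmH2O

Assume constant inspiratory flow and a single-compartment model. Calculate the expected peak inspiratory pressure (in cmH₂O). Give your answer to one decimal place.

15.0

Flow: 53 L/min ÷ 60 = 0.8833 L/s.
Equation of motion (constant flow): PIP = Vt/C + R·V̇ + PEEP.
PIP = 535/73.3 + 7.6×0.8833 + 1 = 7.299 + 6.713 + 1 = 15.012 cmH2O.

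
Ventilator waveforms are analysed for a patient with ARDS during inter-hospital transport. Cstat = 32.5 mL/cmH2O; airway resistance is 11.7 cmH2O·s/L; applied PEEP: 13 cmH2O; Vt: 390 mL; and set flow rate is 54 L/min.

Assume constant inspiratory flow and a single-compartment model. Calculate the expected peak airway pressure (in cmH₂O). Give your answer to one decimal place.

Flow: 54 L/min ÷ 60 = 0.9 L/s.
Equation of motion (constant flow): PIP = Vt/C + R·V̇ + PEEP.
PIP = 390/32.5 + 11.7×0.9 + 13 = 12.0 + 10.53 + 13 = 35.53 cmH2O.

35.5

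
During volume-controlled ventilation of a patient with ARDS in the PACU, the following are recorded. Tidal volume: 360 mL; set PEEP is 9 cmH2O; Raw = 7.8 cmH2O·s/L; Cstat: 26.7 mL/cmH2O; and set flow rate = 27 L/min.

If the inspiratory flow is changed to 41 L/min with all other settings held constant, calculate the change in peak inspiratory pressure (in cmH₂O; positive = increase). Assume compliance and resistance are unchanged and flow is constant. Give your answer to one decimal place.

1.8

Flow: 27 L/min ÷ 60 = 0.45 L/s.
New flow: 41 L/min ÷ 60 = 0.6833 L/s.
PIP = Vt/C + R·V̇ + PEEP (constant-flow equation of motion).
Only the resistive term changes: ΔPIP = R × ΔV̇ = 7.8 × (0.6833 − 0.45) = 7.8 × 0.2333 = 1.82 cmH2O.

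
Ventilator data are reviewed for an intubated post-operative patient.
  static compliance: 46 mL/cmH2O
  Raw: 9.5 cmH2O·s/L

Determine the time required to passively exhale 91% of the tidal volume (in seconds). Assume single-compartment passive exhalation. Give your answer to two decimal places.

1.05

τ = R × C = 9.5 × 46 mL/cmH2O = 9.5 × 0.046 L/cmH2O = 0.437 s.
Exhaled fraction f = 1 − e^(−t/τ) → t = −τ·ln(1 − f) = −0.437·ln(0.09) = 1.052 s.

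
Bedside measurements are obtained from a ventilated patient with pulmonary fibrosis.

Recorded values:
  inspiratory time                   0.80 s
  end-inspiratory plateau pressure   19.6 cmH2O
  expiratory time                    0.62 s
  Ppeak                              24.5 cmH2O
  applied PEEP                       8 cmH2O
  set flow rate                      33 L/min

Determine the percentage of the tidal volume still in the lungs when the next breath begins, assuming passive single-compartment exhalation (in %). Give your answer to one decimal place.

16.0

Flow: 33 L/min ÷ 60 = 0.55 L/s.
Vt = flow × Ti = 0.55 L/s × 0.80 s × 1000 mL/L = 440.0 mL.
R = (PIP − Pplat)/V̇ = (24.5 − 19.6) / 0.55 = 4.9/0.55 = 8.909 cmH2O·s/L.
C = Vt/(Pplat − PEEP) = 440.0 / (19.6 − 8) = 440.0/11.6 = 37.931 mL/cmH2O.
τ = R × C = 8.909 × 0.03793 L/cmH2O = 0.3379 s.
Fraction remaining at end-expiration = e^(−Te/τ) = e^(−0.62/0.3379) = 0.1596 → 15.96%.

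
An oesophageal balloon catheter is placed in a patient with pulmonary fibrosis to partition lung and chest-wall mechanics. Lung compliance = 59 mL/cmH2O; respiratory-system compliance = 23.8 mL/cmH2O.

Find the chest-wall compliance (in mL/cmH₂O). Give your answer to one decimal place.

39.9

1/Ccw = 1/Crs − 1/CL.
1/Ccw = 1/23.8 − 1/59 = 0.02507.
Ccw = 39.888 mL/cmH2O.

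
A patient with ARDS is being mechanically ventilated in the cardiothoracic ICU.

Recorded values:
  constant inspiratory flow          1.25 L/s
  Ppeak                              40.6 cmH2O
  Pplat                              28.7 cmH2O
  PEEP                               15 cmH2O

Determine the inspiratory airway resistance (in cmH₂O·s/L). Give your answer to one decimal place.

Raw = (PIP − Pplat) / flow = (40.6 − 28.7) / 1.25 = 11.9 / 1.25 = 9.52 cmH2O·s/L.

9.5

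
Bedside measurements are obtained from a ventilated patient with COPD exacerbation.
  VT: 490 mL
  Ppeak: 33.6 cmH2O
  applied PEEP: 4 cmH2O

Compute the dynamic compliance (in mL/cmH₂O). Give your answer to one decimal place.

16.6

Dynamic compliance = Vt / (PIP − PEEP) = 490 / (33.6 − 4) = 490 / 29.6 = 16.554 mL/cmH2O.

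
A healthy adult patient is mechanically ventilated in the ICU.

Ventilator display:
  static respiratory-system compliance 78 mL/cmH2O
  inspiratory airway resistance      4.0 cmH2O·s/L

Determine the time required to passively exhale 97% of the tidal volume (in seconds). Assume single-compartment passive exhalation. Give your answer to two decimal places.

1.09

τ = R × C = 4.0 × 78 mL/cmH2O = 4.0 × 0.078 L/cmH2O = 0.312 s.
Exhaled fraction f = 1 − e^(−t/τ) → t = −τ·ln(1 − f) = −0.312·ln(0.03) = 1.094 s.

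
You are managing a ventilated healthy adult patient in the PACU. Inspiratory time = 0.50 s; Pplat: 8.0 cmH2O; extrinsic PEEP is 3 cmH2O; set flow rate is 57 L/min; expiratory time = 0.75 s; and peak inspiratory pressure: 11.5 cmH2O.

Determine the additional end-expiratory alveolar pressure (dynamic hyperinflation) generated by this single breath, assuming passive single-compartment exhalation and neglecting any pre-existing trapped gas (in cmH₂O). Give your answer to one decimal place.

0.6

Flow: 57 L/min ÷ 60 = 0.95 L/s.
Vt = flow × Ti = 0.95 L/s × 0.50 s × 1000 mL/L = 475.0 mL.
R = (PIP − Pplat)/V̇ = (11.5 − 8.0) / 0.95 = 3.5/0.95 = 3.684 cmH2O·s/L.
C = Vt/(Pplat − PEEP) = 475.0 / (8.0 − 3) = 475.0/5.0 = 95.0 mL/cmH2O.
τ = R × C = 3.684 × 0.095 L/cmH2O = 0.35 s.
Fraction remaining = e^(−Te/τ) = e^(−0.75/0.35) = 0.1173; trapped volume = 475.0 × 0.1173 = 55.718 mL.
Additional alveolar pressure from trapping ≈ V_trapped / C = 55.718 / 95.0 = 0.5865 cmH2O.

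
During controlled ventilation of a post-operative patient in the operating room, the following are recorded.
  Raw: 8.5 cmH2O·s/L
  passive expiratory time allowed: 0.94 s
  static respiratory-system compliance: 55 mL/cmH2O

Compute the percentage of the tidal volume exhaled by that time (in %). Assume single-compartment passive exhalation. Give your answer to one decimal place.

86.6

τ = R × C = 8.5 × 55 mL/cmH2O = 8.5 × 0.055 L/cmH2O = 0.4675 s.
Passive exhalation: V(t)/V₀ = e^(−t/τ) = e^(−0.94/0.4675) = 0.1339.
Fraction exhaled = 1 − 0.1339 = 0.8661 → 86.61%.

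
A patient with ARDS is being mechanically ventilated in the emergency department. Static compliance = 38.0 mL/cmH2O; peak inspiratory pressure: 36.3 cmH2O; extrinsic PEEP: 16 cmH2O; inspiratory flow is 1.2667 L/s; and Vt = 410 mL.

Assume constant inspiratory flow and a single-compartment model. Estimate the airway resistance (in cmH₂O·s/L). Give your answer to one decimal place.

7.5

Equation of motion (constant flow): PIP = Vt/C + R·V̇ + PEEP.
R·V̇ = PIP − Vt/C − PEEP = 36.3 − 410/38.0 − 16 = 36.3 − 10.789 − 16 = 9.511 cmH2O.
R = 9.511 / 1.2667 = 7.508 cmH2O·s/L.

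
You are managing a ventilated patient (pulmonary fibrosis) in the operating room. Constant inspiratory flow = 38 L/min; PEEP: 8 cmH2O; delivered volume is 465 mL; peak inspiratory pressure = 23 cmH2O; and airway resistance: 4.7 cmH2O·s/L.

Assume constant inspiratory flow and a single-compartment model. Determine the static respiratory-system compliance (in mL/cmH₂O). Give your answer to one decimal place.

38.7

Flow: 38 L/min ÷ 60 = 0.6333 L/s.
Equation of motion (constant flow): PIP = Vt/C + R·V̇ + PEEP.
Vt/C = PIP − R·V̇ − PEEP = 23 − 4.7×0.6333 − 8 = 23 − 2.977 − 8 = 12.023 cmH2O.
C = Vt / 12.023 = 465 / 12.023 = 38.676 mL/cmH2O.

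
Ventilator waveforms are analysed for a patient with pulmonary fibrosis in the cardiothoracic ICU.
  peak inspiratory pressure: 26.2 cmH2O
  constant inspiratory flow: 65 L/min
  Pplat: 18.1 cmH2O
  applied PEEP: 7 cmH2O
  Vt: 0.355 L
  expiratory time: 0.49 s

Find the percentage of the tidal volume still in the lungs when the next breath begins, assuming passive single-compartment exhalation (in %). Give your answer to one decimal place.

12.9

Flow: 65 L/min ÷ 60 = 1.0833 L/s.
R = (PIP − Pplat)/V̇ = (26.2 − 18.1) / 1.0833 = 8.1/1.0833 = 7.477 cmH2O·s/L.
C = Vt/(Pplat − PEEP) = 355.0 / (18.1 − 7) = 355.0/11.1 = 31.982 mL/cmH2O.
τ = R × C = 7.477 × 0.03198 L/cmH2O = 0.2391 s.
Fraction remaining at end-expiration = e^(−Te/τ) = e^(−0.49/0.2391) = 0.1288 → 12.88%.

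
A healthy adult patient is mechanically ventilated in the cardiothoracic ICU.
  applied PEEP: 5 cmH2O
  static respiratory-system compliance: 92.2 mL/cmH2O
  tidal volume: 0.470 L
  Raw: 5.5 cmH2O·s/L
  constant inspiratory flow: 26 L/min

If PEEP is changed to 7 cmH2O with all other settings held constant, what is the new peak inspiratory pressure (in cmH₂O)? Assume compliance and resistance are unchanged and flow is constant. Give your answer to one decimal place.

Flow: 26 L/min ÷ 60 = 0.4333 L/s.
PIP = Vt/C + R·V̇ + PEEP (constant-flow equation of motion).
Only the baseline term changes: ΔPIP = ΔPEEP = 7 − 5 = 2.0 cmH2O.
Original PIP = 470/92.2 + 5.5×0.4333 + 5 = 12.481 cmH2O; new PIP = 12.481 + (2.0) = 14.481 cmH2O.

14.5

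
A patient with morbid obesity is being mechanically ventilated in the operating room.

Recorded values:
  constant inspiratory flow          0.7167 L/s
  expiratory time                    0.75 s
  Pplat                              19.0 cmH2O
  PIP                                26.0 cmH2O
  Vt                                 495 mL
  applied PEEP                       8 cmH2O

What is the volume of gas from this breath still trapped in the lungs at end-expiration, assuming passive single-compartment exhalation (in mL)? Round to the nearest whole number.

90

R = (PIP − Pplat)/V̇ = (26.0 − 19.0) / 0.7167 = 7.0/0.7167 = 9.767 cmH2O·s/L.
C = Vt/(Pplat − PEEP) = 495.0 / (19.0 − 8) = 495.0/11.0 = 45.0 mL/cmH2O.
τ = R × C = 9.767 × 0.045 L/cmH2O = 0.4395 s.
Fraction remaining = e^(−Te/τ) = e^(−0.75/0.4395) = 0.1815.
Trapped volume = 495.0 × 0.1815 = 89.843 mL.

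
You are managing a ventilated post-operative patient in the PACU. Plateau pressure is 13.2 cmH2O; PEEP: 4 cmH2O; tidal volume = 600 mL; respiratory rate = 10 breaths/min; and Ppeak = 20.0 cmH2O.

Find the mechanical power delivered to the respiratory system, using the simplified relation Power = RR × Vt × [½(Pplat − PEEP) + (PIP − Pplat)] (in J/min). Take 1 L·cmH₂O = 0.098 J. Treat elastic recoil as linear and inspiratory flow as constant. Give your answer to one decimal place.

Per-breath work = Vt × [½(Pplat−PEEP) + (PIP−Pplat)] = 0.600 × [0.5×9.2 + 6.8] = 0.600 × 11.4 = 6.84 L·cmH2O.
Power = 10 × 6.84 = 68.4 L·cmH2O/min.
× 0.098 J/(L·cmH2O) → 6.703 J/min.

6.7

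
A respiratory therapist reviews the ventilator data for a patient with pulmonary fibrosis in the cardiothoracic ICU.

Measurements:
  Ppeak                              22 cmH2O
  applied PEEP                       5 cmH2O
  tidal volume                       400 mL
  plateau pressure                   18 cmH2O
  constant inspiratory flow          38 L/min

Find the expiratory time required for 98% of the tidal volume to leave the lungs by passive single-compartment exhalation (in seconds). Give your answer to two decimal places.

0.76

Flow: 38 L/min ÷ 60 = 0.6333 L/s.
R = (PIP − Pplat)/V̇ = (22 − 18) / 0.6333 = 4.0/0.6333 = 6.316 cmH2O·s/L.
C = Vt/(Pplat − PEEP) = 400.0 / (18 − 5) = 400.0/13.0 = 30.769 mL/cmH2O.
τ = R × C = 6.316 × 0.03077 L/cmH2O = 0.1943 s.
t = −τ·ln(1 − 0.98) = −0.1943·ln(0.02) = 0.7601 s.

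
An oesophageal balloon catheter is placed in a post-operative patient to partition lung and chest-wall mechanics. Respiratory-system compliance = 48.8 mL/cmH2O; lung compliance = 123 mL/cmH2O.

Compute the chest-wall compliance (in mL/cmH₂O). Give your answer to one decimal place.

80.9

1/Ccw = 1/Crs − 1/CL.
1/Ccw = 1/48.8 − 1/123 = 0.01236.
Ccw = 80.906 mL/cmH2O.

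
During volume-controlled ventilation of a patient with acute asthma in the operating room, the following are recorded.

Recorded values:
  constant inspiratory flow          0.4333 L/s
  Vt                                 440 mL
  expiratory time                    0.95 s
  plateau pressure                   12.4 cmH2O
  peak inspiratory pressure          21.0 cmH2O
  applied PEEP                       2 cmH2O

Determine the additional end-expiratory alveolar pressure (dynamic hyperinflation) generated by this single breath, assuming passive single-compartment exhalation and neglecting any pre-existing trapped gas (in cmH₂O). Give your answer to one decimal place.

3.4

R = (PIP − Pplat)/V̇ = (21.0 − 12.4) / 0.4333 = 8.6/0.4333 = 19.848 cmH2O·s/L.
C = Vt/(Pplat − PEEP) = 440.0 / (12.4 − 2) = 440.0/10.4 = 42.308 mL/cmH2O.
τ = R × C = 19.848 × 0.04231 L/cmH2O = 0.8398 s.
Fraction remaining = e^(−Te/τ) = e^(−0.95/0.8398) = 0.3226; trapped volume = 440.0 × 0.3226 = 141.94 mL.
Additional alveolar pressure from trapping ≈ V_trapped / C = 141.94 / 42.308 = 3.355 cmH2O.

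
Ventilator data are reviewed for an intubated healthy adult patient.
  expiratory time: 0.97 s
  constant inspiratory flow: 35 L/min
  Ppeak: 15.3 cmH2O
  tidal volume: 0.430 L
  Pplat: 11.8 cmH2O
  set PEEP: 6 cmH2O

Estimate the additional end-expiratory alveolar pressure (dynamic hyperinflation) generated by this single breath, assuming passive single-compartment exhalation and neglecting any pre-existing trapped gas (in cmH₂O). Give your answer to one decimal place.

0.7

Flow: 35 L/min ÷ 60 = 0.5833 L/s.
R = (PIP − Pplat)/V̇ = (15.3 − 11.8) / 0.5833 = 3.5/0.5833 = 6.0 cmH2O·s/L.
C = Vt/(Pplat − PEEP) = 430.0 / (11.8 − 6) = 430.0/5.8 = 74.138 mL/cmH2O.
τ = R × C = 6.0 × 0.07414 L/cmH2O = 0.4448 s.
Fraction remaining = e^(−Te/τ) = e^(−0.97/0.4448) = 0.113; trapped volume = 430.0 × 0.113 = 48.59 mL.
Additional alveolar pressure from trapping ≈ V_trapped / C = 48.59 / 74.138 = 0.6554 cmH2O.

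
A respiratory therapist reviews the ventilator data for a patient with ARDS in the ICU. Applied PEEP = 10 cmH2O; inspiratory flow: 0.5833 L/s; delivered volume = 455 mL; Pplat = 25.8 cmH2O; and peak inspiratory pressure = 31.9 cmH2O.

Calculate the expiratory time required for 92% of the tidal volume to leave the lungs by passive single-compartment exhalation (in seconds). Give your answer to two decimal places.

R = (PIP − Pplat)/V̇ = (31.9 − 25.8) / 0.5833 = 6.1/0.5833 = 10.458 cmH2O·s/L.
C = Vt/(Pplat − PEEP) = 455.0 / (25.8 − 10) = 455.0/15.8 = 28.797 mL/cmH2O.
τ = R × C = 10.458 × 0.0288 L/cmH2O = 0.3012 s.
t = −τ·ln(1 − 0.92) = −0.3012·ln(0.08) = 0.7607 s.

0.76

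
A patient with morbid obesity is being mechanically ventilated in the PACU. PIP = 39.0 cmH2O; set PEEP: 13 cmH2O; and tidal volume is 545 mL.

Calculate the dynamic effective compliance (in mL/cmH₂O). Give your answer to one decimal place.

Dynamic compliance = Vt / (PIP − PEEP) = 545 / (39.0 − 13) = 545 / 26.0 = 20.962 mL/cmH2O.

21.0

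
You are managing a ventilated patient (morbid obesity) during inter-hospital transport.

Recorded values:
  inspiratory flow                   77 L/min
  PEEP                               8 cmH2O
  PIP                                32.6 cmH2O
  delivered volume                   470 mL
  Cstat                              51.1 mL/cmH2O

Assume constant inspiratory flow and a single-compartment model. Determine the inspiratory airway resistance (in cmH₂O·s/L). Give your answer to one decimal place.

Flow: 77 L/min ÷ 60 = 1.2833 L/s.
Equation of motion (constant flow): PIP = Vt/C + R·V̇ + PEEP.
R·V̇ = PIP − Vt/C − PEEP = 32.6 − 470/51.1 − 8 = 32.6 − 9.198 − 8 = 15.402 cmH2O.
R = 15.402 / 1.2833 = 12.002 cmH2O·s/L.

12.0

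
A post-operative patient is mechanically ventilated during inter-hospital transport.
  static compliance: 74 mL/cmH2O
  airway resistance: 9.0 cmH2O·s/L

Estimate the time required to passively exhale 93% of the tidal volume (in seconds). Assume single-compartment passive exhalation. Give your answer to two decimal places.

1.77

τ = R × C = 9.0 × 74 mL/cmH2O = 9.0 × 0.074 L/cmH2O = 0.666 s.
Exhaled fraction f = 1 − e^(−t/τ) → t = −τ·ln(1 − f) = −0.666·ln(0.07) = 1.771 s.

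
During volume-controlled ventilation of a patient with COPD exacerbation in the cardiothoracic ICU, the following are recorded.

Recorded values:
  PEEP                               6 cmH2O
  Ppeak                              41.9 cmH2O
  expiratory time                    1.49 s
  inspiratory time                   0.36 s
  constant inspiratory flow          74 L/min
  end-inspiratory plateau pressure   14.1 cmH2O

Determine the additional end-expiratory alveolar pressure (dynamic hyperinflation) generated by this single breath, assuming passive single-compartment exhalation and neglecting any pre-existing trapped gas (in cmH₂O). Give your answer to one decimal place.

Flow: 74 L/min ÷ 60 = 1.2333 L/s.
Vt = flow × Ti = 1.2333 L/s × 0.36 s × 1000 mL/L = 443.99 mL.
R = (PIP − Pplat)/V̇ = (41.9 − 14.1) / 1.2333 = 27.8/1.2333 = 22.541 cmH2O·s/L.
C = Vt/(Pplat − PEEP) = 443.99 / (14.1 − 6) = 443.99/8.1 = 54.814 mL/cmH2O.
τ = R × C = 22.541 × 0.05481 L/cmH2O = 1.235 s.
Fraction remaining = e^(−Te/τ) = e^(−1.49/1.235) = 0.2992; trapped volume = 443.99 × 0.2992 = 132.84 mL.
Additional alveolar pressure from trapping ≈ V_trapped / C = 132.84 / 54.814 = 2.423 cmH2O.

2.4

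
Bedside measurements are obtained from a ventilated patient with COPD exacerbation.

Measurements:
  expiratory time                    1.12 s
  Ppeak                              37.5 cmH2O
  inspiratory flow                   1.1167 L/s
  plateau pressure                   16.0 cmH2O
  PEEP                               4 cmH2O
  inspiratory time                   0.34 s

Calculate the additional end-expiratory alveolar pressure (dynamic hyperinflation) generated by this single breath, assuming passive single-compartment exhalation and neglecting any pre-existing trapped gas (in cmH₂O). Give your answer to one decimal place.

Vt = flow × Ti = 1.1167 L/s × 0.34 s × 1000 mL/L = 379.68 mL.
R = (PIP − Pplat)/V̇ = (37.5 − 16.0) / 1.1167 = 21.5/1.1167 = 19.253 cmH2O·s/L.
C = Vt/(Pplat − PEEP) = 379.68 / (16.0 − 4) = 379.68/12.0 = 31.64 mL/cmH2O.
τ = R × C = 19.253 × 0.03164 L/cmH2O = 0.6092 s.
Fraction remaining = e^(−Te/τ) = e^(−1.12/0.6092) = 0.1591; trapped volume = 379.68 × 0.1591 = 60.407 mL.
Additional alveolar pressure from trapping ≈ V_trapped / C = 60.407 / 31.64 = 1.909 cmH2O.

1.9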